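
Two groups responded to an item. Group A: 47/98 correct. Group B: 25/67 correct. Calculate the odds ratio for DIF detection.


Odds_A = 47/51 = 0.9216
Odds_B = 25/42 = 0.5952
OR = Odds_A / Odds_B = 0.9216 / 0.5952
Exactly, OR = (47 * 42) / (51 * 25) = 1974 / 1275
OR = 1.5482

1.5482


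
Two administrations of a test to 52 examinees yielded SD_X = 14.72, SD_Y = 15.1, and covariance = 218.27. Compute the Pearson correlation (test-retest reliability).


r = cov(X,Y) / (SD_X * SD_Y)
r = 218.27 / (14.72 * 15.1)
r = 218.27 / 222.272
r = 0.982

0.982


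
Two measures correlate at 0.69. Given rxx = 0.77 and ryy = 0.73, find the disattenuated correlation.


r_corrected = rxy / sqrt(rxx * ryy)
= 0.69 / sqrt(0.77 * 0.73)
= 0.69 / sqrt(0.5621)
= 0.69 / 0.749733
r_corrected = 0.9203

0.9203


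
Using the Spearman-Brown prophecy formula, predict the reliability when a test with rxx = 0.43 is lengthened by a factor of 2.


r_new = (n * rxx) / (1 + (n-1) * rxx)
r_new = (2 * 0.43) / (1 + 1 * 0.43)
r_new = 0.86 / 1.43
r_new = 0.6014

0.6014


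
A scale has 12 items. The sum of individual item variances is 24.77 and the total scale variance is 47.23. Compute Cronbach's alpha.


alpha = (k/(k-1)) * (1 - sum(si^2)/s_total^2)
= (12/11) * (1 - 24.77/47.23)
alpha = 0.5188

0.5188


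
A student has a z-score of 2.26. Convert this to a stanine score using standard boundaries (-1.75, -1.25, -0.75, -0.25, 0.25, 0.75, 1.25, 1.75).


Stanine boundaries: [-1.75, -1.25, -0.75, -0.25, 0.25, 0.75, 1.25, 1.75]
z = 2.26
Check each boundary:
  z >= -1.75 -> could be stanine 2
  z >= -1.25 -> could be stanine 3
  z >= -0.75 -> could be stanine 4
  z >= -0.25 -> could be stanine 5
  z >= 0.25 -> could be stanine 6
  z >= 0.75 -> could be stanine 7
  z >= 1.25 -> could be stanine 8
  z >= 1.75 -> could be stanine 9
Highest qualifying boundary gives stanine = 9

9


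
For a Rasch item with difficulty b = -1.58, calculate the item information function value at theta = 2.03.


P = 1/(1+exp(-(2.03--1.58))) = 0.9737
I = P*(1-P) = 0.9737 * 0.0263
I = 0.0256

0.0256


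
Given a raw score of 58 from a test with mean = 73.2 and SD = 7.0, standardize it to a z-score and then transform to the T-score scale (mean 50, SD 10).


z = (X - mean) / SD = (58 - 73.2) / 7.0
z = -15.2 / 7.0
z = -2.1714
T-score = T = 50 + 10z
Carry z at full precision (z = -15.2 / 7.0) into the conversion:
T-score = 50 + 10 * (-15.2 / 7.0) = 50 + -152 / 7.0
T-score = 50 + -21.7143
T-score = 28.2857

28.2857


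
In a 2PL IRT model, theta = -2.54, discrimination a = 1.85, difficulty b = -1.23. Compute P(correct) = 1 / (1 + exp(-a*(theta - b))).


a*(theta - b) = 1.85 * (-2.54 - -1.23) = -2.4235
exp(--2.4235) = 11.2853
P = 1 / (1 + 11.2853)
P = 0.0814

0.0814


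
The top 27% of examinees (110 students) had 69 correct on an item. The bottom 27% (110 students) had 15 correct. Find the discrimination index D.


p_upper = 69/110 = 0.6273
p_lower = 15/110 = 0.1364
D = 0.6273 - 0.1364 = 0.4909

0.4909


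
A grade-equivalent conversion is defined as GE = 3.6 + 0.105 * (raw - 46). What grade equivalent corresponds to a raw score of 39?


raw - median = 39 - 46 = -7
slope * diff = 0.105 * -7 = -0.735
GE = 3.6 + -0.735
GE = 2.865

2.865


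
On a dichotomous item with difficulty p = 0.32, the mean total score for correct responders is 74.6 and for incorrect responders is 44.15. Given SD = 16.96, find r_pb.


q = 1 - p = 0.68
rpb = ((M1 - M0) / SD) * sqrt(p * q)
rpb = ((74.6 - 44.15) / 16.96) * sqrt(0.32 * 0.68)
rpb = 0.8375

0.8375


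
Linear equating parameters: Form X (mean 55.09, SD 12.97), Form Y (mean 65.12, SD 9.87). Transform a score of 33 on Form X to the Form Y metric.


slope = SD_Y / SD_X = 9.87 / 12.97 ~ 0.761
intercept = mean_Y - slope * mean_X = 65.12 - (9.87 / 12.97) * 55.09 ~ 23.1972
Y = slope * X + intercept. To avoid rounding drift from the rounded slope/intercept, evaluate the equivalent form Y = mean_Y + SD_Y * (X - mean_X) / SD_X at full precision:
Y = 65.12 + 9.87 * (33 - 55.09) / 12.97
Y = 65.12 - 9.87 * 22.09 / 12.97
Y = 65.12 - 218.0283 / 12.97
Y = 65.12 - 16.8102
Y = 48.3098

48.3098


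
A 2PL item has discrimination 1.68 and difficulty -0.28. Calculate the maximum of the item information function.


For 2PL, max info at theta = b = -0.28
I_max = a^2 / 4 = 1.68^2 / 4
= 2.8224 / 4
I_max = 0.7056

0.7056


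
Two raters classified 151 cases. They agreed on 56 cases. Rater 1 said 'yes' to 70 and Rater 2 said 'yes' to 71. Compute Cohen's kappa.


P_o = 56/151 = 0.370861
P_e = (70*71 + 81*80) / 22801 = 0.502171
kappa = (P_o - P_e) / (1 - P_e)
kappa = (0.370861 - 0.502171) / (1 - 0.502171)
kappa = -0.2638

-0.2638


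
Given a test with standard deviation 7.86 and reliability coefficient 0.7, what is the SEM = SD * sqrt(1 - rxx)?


SEM = SD * sqrt(1 - rxx)
SEM = 7.86 * sqrt(1 - 0.7)
SEM = 7.86 * sqrt(0.3) = 7.86 * 0.547723
SEM = 4.3051

4.3051


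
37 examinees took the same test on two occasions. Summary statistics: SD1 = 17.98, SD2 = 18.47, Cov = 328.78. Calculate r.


r = cov(X,Y) / (SD_X * SD_Y)
r = 328.78 / (17.98 * 18.47)
r = 328.78 / 332.0906
r = 0.99

0.99


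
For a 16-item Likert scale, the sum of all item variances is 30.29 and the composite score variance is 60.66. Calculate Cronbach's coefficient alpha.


alpha = (k/(k-1)) * (1 - sum(si^2)/s_total^2)
= (16/15) * (1 - 30.29/60.66)
alpha = 0.534

0.534


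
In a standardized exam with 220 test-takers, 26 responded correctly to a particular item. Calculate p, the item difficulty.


Item difficulty p = number correct / total examinees
p = 26 / 220
p = 0.1182

0.1182


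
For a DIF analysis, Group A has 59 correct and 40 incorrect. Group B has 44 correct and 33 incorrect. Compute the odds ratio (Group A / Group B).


Odds_A = 59/40 = 1.475
Odds_B = 44/33 = 1.3333
OR = Odds_A / Odds_B = 1.475 / 1.3333
Exactly, OR = (59 * 33) / (40 * 44) = 1947 / 1760
OR = 1.1062

1.1062


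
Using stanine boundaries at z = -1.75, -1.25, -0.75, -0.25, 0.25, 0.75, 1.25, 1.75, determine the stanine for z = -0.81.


Stanine boundaries: [-1.75, -1.25, -0.75, -0.25, 0.25, 0.75, 1.25, 1.75]
z = -0.81
Check each boundary:
  z >= -1.75 -> could be stanine 2
  z >= -1.25 -> could be stanine 3
  z < -0.75
  z < -0.25
  z < 0.25
  z < 0.75
  z < 1.25
  z < 1.75
Highest qualifying boundary gives stanine = 3

3


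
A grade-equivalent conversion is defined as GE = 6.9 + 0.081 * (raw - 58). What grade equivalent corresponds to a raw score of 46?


raw - median = 46 - 58 = -12
slope * diff = 0.081 * -12 = -0.972
GE = 6.9 + -0.972
GE = 5.928

5.928


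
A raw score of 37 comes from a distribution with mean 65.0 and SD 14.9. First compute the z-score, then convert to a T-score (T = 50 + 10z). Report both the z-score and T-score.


z = (X - mean) / SD = (37 - 65.0) / 14.9
z = -28.0 / 14.9
z = -1.8792
T-score = T = 50 + 10z
Carry z at full precision (z = -28.0 / 14.9) into the conversion:
T-score = 50 + 10 * (-28.0 / 14.9) = 50 + -280 / 14.9
T-score = 50 + -18.7919
T-score = 31.2081

31.2081


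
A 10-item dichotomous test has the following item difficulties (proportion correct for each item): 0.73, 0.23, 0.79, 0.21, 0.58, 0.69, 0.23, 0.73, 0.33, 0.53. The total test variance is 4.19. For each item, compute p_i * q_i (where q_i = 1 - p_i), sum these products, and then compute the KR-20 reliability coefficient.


For each item, compute p_i * q_i:
  Item 1: 0.73 * 0.27 = 0.1971
  Item 2: 0.23 * 0.77 = 0.1771
  Item 3: 0.79 * 0.21 = 0.1659
  Item 4: 0.21 * 0.79 = 0.1659
  Item 5: 0.58 * 0.42 = 0.2436
  Item 6: 0.69 * 0.31 = 0.2139
  Item 7: 0.23 * 0.77 = 0.1771
  Item 8: 0.73 * 0.27 = 0.1971
  Item 9: 0.33 * 0.67 = 0.2211
  Item 10: 0.53 * 0.47 = 0.2491
Sum(p_i * q_i) = 0.1971 + 0.1771 + 0.1659 + 0.1659 + 0.2436 + 0.2139 + 0.1771 + 0.1971 + 0.2211 + 0.2491 = 2.0079
KR-20 = (k/(k-1)) * (1 - Sum(p_i*q_i) / Var_total)
= (10/9) * (1 - 2.0079/4.19)
= 1.1111 * 0.5208
KR-20 = 0.5787

0.5787


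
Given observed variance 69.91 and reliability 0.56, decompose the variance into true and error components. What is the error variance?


var_true = rxx * var_obs = 0.56 * 69.91 = 39.1496
var_error = var_obs - var_true
var_error = 69.91 - 39.1496
var_error = 30.7604

30.7604


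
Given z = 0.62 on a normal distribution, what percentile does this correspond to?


CDF(z) = 0.5 * (1 + erf(z/sqrt(2)))
erf(0.4384) = 0.4647
CDF = 0.7324
Percentile rank = 0.7324 * 100 = 73.24

73.24


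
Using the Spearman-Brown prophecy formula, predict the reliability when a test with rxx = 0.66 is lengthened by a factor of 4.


r_new = (n * rxx) / (1 + (n-1) * rxx)
r_new = (4 * 0.66) / (1 + 3 * 0.66)
r_new = 2.64 / 2.98
r_new = 0.8859

0.8859


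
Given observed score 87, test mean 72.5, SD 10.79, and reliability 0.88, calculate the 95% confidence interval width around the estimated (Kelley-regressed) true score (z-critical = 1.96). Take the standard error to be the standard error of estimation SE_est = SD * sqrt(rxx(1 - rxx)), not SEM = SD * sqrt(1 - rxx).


True score estimate = 0.88*87 + 0.12*72.5 = 85.26
SE_est = SD * sqrt(rxx * (1 - rxx)) = 10.79 * sqrt(0.88 * 0.12) = 10.79 * sqrt(0.1056) = 3.506335
CI = T_est +/- z * SE_est, so width = 2 * z * SE_est = 2 * 1.96 * 3.506335
Width = 13.7448

13.7448


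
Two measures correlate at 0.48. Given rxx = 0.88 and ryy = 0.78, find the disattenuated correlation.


r_corrected = rxy / sqrt(rxx * ryy)
= 0.48 / sqrt(0.88 * 0.78)
= 0.48 / sqrt(0.6864)
= 0.48 / 0.828493
r_corrected = 0.5794

0.5794


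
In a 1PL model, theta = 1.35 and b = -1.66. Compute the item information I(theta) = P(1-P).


P = 1/(1+exp(-(1.35--1.66))) = 0.953
I = P*(1-P) = 0.953 * 0.047
I = 0.0448

0.0448


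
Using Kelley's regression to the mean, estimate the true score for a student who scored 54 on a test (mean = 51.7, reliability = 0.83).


T_est = rxx * X + (1 - rxx) * mean
T_est = 0.83 * 54 + 0.17 * 51.7
T_est = 44.82 + 8.789
T_est = 53.609

53.609


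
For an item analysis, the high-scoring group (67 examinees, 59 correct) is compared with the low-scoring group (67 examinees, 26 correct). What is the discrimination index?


p_upper = 59/67 = 0.8806
p_lower = 26/67 = 0.3881
D = 0.8806 - 0.3881 = 0.4925

0.4925


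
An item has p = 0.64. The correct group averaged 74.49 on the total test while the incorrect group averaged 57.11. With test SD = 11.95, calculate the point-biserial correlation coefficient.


q = 1 - p = 0.36
rpb = ((M1 - M0) / SD) * sqrt(p * q)
rpb = ((74.49 - 57.11) / 11.95) * sqrt(0.64 * 0.36)
rpb = 0.6981

0.6981


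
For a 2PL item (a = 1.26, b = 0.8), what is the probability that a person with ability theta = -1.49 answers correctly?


a*(theta - b) = 1.26 * (-1.49 - 0.8) = -2.8854
exp(--2.8854) = 17.9107
P = 1 / (1 + 17.9107)
P = 0.0529

0.0529


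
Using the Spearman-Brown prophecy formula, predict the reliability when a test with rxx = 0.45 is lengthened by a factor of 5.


r_new = (n * rxx) / (1 + (n-1) * rxx)
r_new = (5 * 0.45) / (1 + 4 * 0.45)
r_new = 2.25 / 2.8
r_new = 0.8036

0.8036


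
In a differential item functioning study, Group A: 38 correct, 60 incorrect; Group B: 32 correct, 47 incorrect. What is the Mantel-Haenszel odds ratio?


Odds_A = 38/60 = 0.6333
Odds_B = 32/47 = 0.6809
OR = Odds_A / Odds_B = 0.6333 / 0.6809
Exactly, OR = (38 * 47) / (60 * 32) = 1786 / 1920
OR = 0.9302

0.9302


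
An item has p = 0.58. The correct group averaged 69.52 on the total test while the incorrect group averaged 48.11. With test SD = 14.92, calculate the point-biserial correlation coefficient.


q = 1 - p = 0.42
rpb = ((M1 - M0) / SD) * sqrt(p * q)
rpb = ((69.52 - 48.11) / 14.92) * sqrt(0.58 * 0.42)
rpb = 0.7082

0.7082


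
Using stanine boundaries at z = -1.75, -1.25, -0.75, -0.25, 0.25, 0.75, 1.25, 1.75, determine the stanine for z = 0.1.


Stanine boundaries: [-1.75, -1.25, -0.75, -0.25, 0.25, 0.75, 1.25, 1.75]
z = 0.1
Check each boundary:
  z >= -1.75 -> could be stanine 2
  z >= -1.25 -> could be stanine 3
  z >= -0.75 -> could be stanine 4
  z >= -0.25 -> could be stanine 5
  z < 0.25
  z < 0.75
  z < 1.25
  z < 1.75
Highest qualifying boundary gives stanine = 5

5


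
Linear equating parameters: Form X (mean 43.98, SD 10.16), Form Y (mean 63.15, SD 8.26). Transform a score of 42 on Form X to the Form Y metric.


slope = SD_Y / SD_X = 8.26 / 10.16 ~ 0.813
intercept = mean_Y - slope * mean_X = 63.15 - (8.26 / 10.16) * 43.98 ~ 27.3946
Y = slope * X + intercept. To avoid rounding drift from the rounded slope/intercept, evaluate the equivalent form Y = mean_Y + SD_Y * (X - mean_X) / SD_X at full precision:
Y = 63.15 + 8.26 * (42 - 43.98) / 10.16
Y = 63.15 - 8.26 * 1.98 / 10.16
Y = 63.15 - 16.3548 / 10.16
Y = 63.15 - 1.6097
Y = 61.5403

61.5403


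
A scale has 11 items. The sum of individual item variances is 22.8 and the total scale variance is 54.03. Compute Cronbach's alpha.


alpha = (k/(k-1)) * (1 - sum(si^2)/s_total^2)
= (11/10) * (1 - 22.8/54.03)
alpha = 0.6358

0.6358


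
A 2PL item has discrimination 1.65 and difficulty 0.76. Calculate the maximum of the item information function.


For 2PL, max info at theta = b = 0.76
I_max = a^2 / 4 = 1.65^2 / 4
= 2.7225 / 4
I_max = 0.6806

0.6806


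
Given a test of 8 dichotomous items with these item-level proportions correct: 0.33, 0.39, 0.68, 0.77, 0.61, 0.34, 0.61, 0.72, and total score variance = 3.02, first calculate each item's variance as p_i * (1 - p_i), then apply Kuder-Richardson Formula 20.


For each item, compute p_i * q_i:
  Item 1: 0.33 * 0.67 = 0.2211
  Item 2: 0.39 * 0.61 = 0.2379
  Item 3: 0.68 * 0.32 = 0.2176
  Item 4: 0.77 * 0.23 = 0.1771
  Item 5: 0.61 * 0.39 = 0.2379
  Item 6: 0.34 * 0.66 = 0.2244
  Item 7: 0.61 * 0.39 = 0.2379
  Item 8: 0.72 * 0.28 = 0.2016
Sum(p_i * q_i) = 0.2211 + 0.2379 + 0.2176 + 0.1771 + 0.2379 + 0.2244 + 0.2379 + 0.2016 = 1.7555
KR-20 = (k/(k-1)) * (1 - Sum(p_i*q_i) / Var_total)
= (8/7) * (1 - 1.7555/3.02)
= 1.1429 * 0.4187
KR-20 = 0.4785

0.4785


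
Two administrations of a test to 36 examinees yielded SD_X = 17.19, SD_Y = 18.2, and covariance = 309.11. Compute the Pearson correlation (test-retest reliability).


r = cov(X,Y) / (SD_X * SD_Y)
r = 309.11 / (17.19 * 18.2)
r = 309.11 / 312.858
r = 0.988

0.988


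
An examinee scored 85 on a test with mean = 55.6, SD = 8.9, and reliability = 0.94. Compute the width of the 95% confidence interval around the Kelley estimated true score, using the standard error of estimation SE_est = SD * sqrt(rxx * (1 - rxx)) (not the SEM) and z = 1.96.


True score estimate = 0.94*85 + 0.06*55.6 = 83.236
SE_est = SD * sqrt(rxx * (1 - rxx)) = 8.9 * sqrt(0.94 * 0.06) = 8.9 * sqrt(0.0564) = 2.113633
CI = T_est +/- z * SE_est, so width = 2 * z * SE_est = 2 * 1.96 * 2.113633
Width = 8.2854

8.2854


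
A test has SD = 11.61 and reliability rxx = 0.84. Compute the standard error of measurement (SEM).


SEM = SD * sqrt(1 - rxx)
SEM = 11.61 * sqrt(1 - 0.84)
SEM = 11.61 * sqrt(0.16) = 11.61 * 0.4
SEM = 4.644

4.644


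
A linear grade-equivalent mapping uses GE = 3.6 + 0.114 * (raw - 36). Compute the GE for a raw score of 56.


raw - median = 56 - 36 = 20
slope * diff = 0.114 * 20 = 2.28
GE = 3.6 + 2.28
GE = 5.88

5.88


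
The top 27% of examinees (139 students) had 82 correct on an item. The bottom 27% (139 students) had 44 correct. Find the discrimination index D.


p_upper = 82/139 = 0.5899
p_lower = 44/139 = 0.3165
D = 0.5899 - 0.3165 = 0.2734

0.2734


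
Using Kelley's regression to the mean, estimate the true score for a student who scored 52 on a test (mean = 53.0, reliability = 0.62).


T_est = rxx * X + (1 - rxx) * mean
T_est = 0.62 * 52 + 0.38 * 53.0
T_est = 32.24 + 20.14
T_est = 52.38

52.38


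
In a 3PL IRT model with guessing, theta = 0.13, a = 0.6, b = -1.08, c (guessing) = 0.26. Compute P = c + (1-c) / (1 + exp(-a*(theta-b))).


logit = 0.6*(0.13 - -1.08) = 0.726
P* = 1/(1 + exp(-0.726)) = 0.6739
P = 0.26 + (1 - 0.26) * 0.6739
P = 0.7587

0.7587


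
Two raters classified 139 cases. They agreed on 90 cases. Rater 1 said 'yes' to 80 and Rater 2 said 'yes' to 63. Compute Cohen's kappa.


P_o = 90/139 = 0.647482
P_e = (80*63 + 59*76) / 19321 = 0.492935
kappa = (P_o - P_e) / (1 - P_e)
kappa = (0.647482 - 0.492935) / (1 - 0.492935)
kappa = 0.3048

0.3048


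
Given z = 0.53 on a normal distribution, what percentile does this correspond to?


CDF(z) = 0.5 * (1 + erf(z/sqrt(2)))
erf(0.3748) = 0.4039
CDF = 0.7019
Percentile rank = 0.7019 * 100 = 70.19

70.19


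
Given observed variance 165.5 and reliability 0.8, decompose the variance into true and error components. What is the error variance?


var_true = rxx * var_obs = 0.8 * 165.5 = 132.4
var_error = var_obs - var_true
var_error = 165.5 - 132.4
var_error = 33.1

33.1


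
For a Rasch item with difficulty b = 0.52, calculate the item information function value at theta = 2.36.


P = 1/(1+exp(-(2.36-0.52))) = 0.8629
I = P*(1-P) = 0.8629 * 0.1371
I = 0.1183

0.1183


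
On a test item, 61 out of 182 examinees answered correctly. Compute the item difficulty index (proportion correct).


Item difficulty p = number correct / total examinees
p = 61 / 182
p = 0.3352

0.3352


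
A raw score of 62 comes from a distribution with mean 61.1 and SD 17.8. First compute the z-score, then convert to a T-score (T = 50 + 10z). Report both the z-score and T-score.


z = (X - mean) / SD = (62 - 61.1) / 17.8
z = 0.9 / 17.8
z = 0.0506
T-score = T = 50 + 10z
Carry z at full precision (z = 0.9 / 17.8) into the conversion:
T-score = 50 + 10 * (0.9 / 17.8) = 50 + 9 / 17.8
T-score = 50 + 0.5056
T-score = 50.5056

50.5056


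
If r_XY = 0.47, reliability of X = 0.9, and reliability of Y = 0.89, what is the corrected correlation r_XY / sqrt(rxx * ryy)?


r_corrected = rxy / sqrt(rxx * ryy)
= 0.47 / sqrt(0.9 * 0.89)
= 0.47 / sqrt(0.801)
= 0.47 / 0.894986
r_corrected = 0.5251

0.5251


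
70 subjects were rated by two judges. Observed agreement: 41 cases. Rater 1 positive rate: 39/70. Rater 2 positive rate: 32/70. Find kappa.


P_o = 41/70 = 0.585714
P_e = (39*32 + 31*38) / 4900 = 0.495102
kappa = (P_o - P_e) / (1 - P_e)
kappa = (0.585714 - 0.495102) / (1 - 0.495102)
kappa = 0.1795

0.1795


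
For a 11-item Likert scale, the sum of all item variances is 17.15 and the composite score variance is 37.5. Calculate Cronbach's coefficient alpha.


alpha = (k/(k-1)) * (1 - sum(si^2)/s_total^2)
= (11/10) * (1 - 17.15/37.5)
alpha = 0.5969

0.5969


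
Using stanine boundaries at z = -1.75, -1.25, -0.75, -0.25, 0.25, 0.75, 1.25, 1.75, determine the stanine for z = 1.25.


Stanine boundaries: [-1.75, -1.25, -0.75, -0.25, 0.25, 0.75, 1.25, 1.75]
z = 1.25
Check each boundary:
  z >= -1.75 -> could be stanine 2
  z >= -1.25 -> could be stanine 3
  z >= -0.75 -> could be stanine 4
  z >= -0.25 -> could be stanine 5
  z >= 0.25 -> could be stanine 6
  z >= 0.75 -> could be stanine 7
  z >= 1.25 -> could be stanine 8
  z < 1.75
Highest qualifying boundary gives stanine = 8

8


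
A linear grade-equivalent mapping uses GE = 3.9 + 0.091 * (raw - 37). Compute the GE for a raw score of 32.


raw - median = 32 - 37 = -5
slope * diff = 0.091 * -5 = -0.455
GE = 3.9 + -0.455
GE = 3.445

3.445


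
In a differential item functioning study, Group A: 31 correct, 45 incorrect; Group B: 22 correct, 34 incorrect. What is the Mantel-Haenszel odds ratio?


Odds_A = 31/45 = 0.6889
Odds_B = 22/34 = 0.6471
OR = Odds_A / Odds_B = 0.6889 / 0.6471
Exactly, OR = (31 * 34) / (45 * 22) = 1054 / 990
OR = 1.0646

1.0646


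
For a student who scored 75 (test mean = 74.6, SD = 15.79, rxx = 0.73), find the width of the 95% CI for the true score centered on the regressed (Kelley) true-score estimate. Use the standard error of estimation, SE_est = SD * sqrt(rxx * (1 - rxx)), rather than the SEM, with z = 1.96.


True score estimate = 0.73*75 + 0.27*74.6 = 74.892
SE_est = SD * sqrt(rxx * (1 - rxx)) = 15.79 * sqrt(0.73 * 0.27) = 15.79 * sqrt(0.1971) = 7.01012
CI = T_est +/- z * SE_est, so width = 2 * z * SE_est = 2 * 1.96 * 7.01012
Width = 27.4797

27.4797


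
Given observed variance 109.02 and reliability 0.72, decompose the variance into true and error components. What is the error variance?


var_true = rxx * var_obs = 0.72 * 109.02 = 78.4944
var_error = var_obs - var_true
var_error = 109.02 - 78.4944
var_error = 30.5256

30.5256


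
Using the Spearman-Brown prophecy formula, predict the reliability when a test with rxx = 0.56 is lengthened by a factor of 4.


r_new = (n * rxx) / (1 + (n-1) * rxx)
r_new = (4 * 0.56) / (1 + 3 * 0.56)
r_new = 2.24 / 2.68
r_new = 0.8358

0.8358


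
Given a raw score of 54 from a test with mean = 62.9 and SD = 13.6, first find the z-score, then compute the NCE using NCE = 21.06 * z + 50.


z = (X - mean) / SD = (54 - 62.9) / 13.6
z = -8.9 / 13.6
z = -0.6544
NCE = NCE = 21.06z + 50
Carry z at full precision (z = -8.9 / 13.6) into the conversion:
NCE = 21.06 * (-8.9 / 13.6) + 50 = -187.434 / 13.6 + 50
NCE = -13.7819 + 50
NCE = 36.2181

36.2181


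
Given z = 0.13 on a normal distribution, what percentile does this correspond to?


CDF(z) = 0.5 * (1 + erf(z/sqrt(2)))
erf(0.0919) = 0.1034
CDF = 0.5517
Percentile rank = 0.5517 * 100 = 55.17

55.17


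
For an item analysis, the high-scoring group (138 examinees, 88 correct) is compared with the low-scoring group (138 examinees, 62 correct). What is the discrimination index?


p_upper = 88/138 = 0.6377
p_lower = 62/138 = 0.4493
D = 0.6377 - 0.4493 = 0.1884

0.1884


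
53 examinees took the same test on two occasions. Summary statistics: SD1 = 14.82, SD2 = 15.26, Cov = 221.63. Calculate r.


r = cov(X,Y) / (SD_X * SD_Y)
r = 221.63 / (14.82 * 15.26)
r = 221.63 / 226.1532
r = 0.98

0.98


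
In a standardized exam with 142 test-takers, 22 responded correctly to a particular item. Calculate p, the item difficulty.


Item difficulty p = number correct / total examinees
p = 22 / 142
p = 0.1549

0.1549


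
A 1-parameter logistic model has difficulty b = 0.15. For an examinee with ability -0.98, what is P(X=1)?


theta - b = -0.98 - 0.15 = -1.13
exp(-(theta - b)) = exp(1.13) = 3.0957
P = 1 / (1 + 3.0957)
P = 0.2442

0.2442


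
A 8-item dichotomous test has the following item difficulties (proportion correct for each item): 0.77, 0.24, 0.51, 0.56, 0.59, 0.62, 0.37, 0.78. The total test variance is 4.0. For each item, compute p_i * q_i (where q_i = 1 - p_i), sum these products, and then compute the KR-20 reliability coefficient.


For each item, compute p_i * q_i:
  Item 1: 0.77 * 0.23 = 0.1771
  Item 2: 0.24 * 0.76 = 0.1824
  Item 3: 0.51 * 0.49 = 0.2499
  Item 4: 0.56 * 0.44 = 0.2464
  Item 5: 0.59 * 0.41 = 0.2419
  Item 6: 0.62 * 0.38 = 0.2356
  Item 7: 0.37 * 0.63 = 0.2331
  Item 8: 0.78 * 0.22 = 0.1716
Sum(p_i * q_i) = 0.1771 + 0.1824 + 0.2499 + 0.2464 + 0.2419 + 0.2356 + 0.2331 + 0.1716 = 1.738
KR-20 = (k/(k-1)) * (1 - Sum(p_i*q_i) / Var_total)
= (8/7) * (1 - 1.738/4.0)
= 1.1429 * 0.5655
KR-20 = 0.6463

0.6463


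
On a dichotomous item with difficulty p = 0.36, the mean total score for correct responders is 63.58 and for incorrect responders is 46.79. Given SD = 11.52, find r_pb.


q = 1 - p = 0.64
rpb = ((M1 - M0) / SD) * sqrt(p * q)
rpb = ((63.58 - 46.79) / 11.52) * sqrt(0.36 * 0.64)
rpb = 0.6996

0.6996


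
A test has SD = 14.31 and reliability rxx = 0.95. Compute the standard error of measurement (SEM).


SEM = SD * sqrt(1 - rxx)
SEM = 14.31 * sqrt(1 - 0.95)
SEM = 14.31 * sqrt(0.05) = 14.31 * 0.223607
SEM = 3.1998

3.1998


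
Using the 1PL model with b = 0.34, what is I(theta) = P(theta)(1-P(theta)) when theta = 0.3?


P = 1/(1+exp(-(0.3-0.34))) = 0.49
I = P*(1-P) = 0.49 * 0.51
I = 0.2499

0.2499


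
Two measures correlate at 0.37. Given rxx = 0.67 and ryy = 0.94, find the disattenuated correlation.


r_corrected = rxy / sqrt(rxx * ryy)
= 0.37 / sqrt(0.67 * 0.94)
= 0.37 / sqrt(0.6298)
= 0.37 / 0.793599
r_corrected = 0.4662

0.4662


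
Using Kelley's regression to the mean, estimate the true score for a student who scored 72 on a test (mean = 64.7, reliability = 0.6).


T_est = rxx * X + (1 - rxx) * mean
T_est = 0.6 * 72 + 0.4 * 64.7
T_est = 43.2 + 25.88
T_est = 69.08

69.08


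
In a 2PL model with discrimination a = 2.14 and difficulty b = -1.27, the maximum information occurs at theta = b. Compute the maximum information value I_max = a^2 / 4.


For 2PL, max info at theta = b = -1.27
I_max = a^2 / 4 = 2.14^2 / 4
= 4.5796 / 4
I_max = 1.1449

1.1449


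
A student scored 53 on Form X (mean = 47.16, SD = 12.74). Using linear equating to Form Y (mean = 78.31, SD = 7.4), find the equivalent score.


slope = SD_Y / SD_X = 7.4 / 12.74 ~ 0.5808
intercept = mean_Y - slope * mean_X = 78.31 - (7.4 / 12.74) * 47.16 ~ 50.9172
Y = slope * X + intercept. To avoid rounding drift from the rounded slope/intercept, evaluate the equivalent form Y = mean_Y + SD_Y * (X - mean_X) / SD_X at full precision:
Y = 78.31 + 7.4 * (53 - 47.16) / 12.74
Y = 78.31 + 7.4 * 5.84 / 12.74
Y = 78.31 + 43.216 / 12.74
Y = 78.31 + 3.3922
Y = 81.7022

81.7022


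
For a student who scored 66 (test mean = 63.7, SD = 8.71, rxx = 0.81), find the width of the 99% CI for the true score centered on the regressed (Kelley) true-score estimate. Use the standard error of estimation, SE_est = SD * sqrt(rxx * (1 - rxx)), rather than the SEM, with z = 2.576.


True score estimate = 0.81*66 + 0.19*63.7 = 65.563
SE_est = SD * sqrt(rxx * (1 - rxx)) = 8.71 * sqrt(0.81 * 0.19) = 8.71 * sqrt(0.1539) = 3.416941
CI = T_est +/- z * SE_est, so width = 2 * z * SE_est = 2 * 2.576 * 3.416941
Width = 17.6041

17.6041


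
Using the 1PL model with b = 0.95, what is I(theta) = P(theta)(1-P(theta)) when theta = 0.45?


P = 1/(1+exp(-(0.45-0.95))) = 0.3775
I = P*(1-P) = 0.3775 * 0.6225
I = 0.235

0.235


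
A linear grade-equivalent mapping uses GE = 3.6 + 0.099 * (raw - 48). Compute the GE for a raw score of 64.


raw - median = 64 - 48 = 16
slope * diff = 0.099 * 16 = 1.584
GE = 3.6 + 1.584
GE = 5.184

5.184


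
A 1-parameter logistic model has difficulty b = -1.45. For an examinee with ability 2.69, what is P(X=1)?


theta - b = 2.69 - -1.45 = 4.14
exp(-(theta - b)) = exp(-4.14) = 0.0159
P = 1 / (1 + 0.0159)
P = 0.9843

0.9843


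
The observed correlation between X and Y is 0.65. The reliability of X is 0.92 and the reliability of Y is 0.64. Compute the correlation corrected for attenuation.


r_corrected = rxy / sqrt(rxx * ryy)
= 0.65 / sqrt(0.92 * 0.64)
= 0.65 / sqrt(0.5888)
= 0.65 / 0.767333
r_corrected = 0.8471

0.8471


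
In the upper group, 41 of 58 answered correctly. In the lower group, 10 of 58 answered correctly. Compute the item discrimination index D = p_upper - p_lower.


p_upper = 41/58 = 0.7069
p_lower = 10/58 = 0.1724
D = 0.7069 - 0.1724 = 0.5345

0.5345


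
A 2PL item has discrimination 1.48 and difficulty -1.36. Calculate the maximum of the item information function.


For 2PL, max info at theta = b = -1.36
I_max = a^2 / 4 = 1.48^2 / 4
= 2.1904 / 4
I_max = 0.5476

0.5476


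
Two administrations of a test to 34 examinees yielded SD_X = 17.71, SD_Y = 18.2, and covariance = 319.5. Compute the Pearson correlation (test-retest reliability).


r = cov(X,Y) / (SD_X * SD_Y)
r = 319.5 / (17.71 * 18.2)
r = 319.5 / 322.322
r = 0.9912

0.9912


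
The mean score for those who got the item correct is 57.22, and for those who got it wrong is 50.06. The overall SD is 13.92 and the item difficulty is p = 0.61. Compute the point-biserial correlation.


q = 1 - p = 0.39
rpb = ((M1 - M0) / SD) * sqrt(p * q)
rpb = ((57.22 - 50.06) / 13.92) * sqrt(0.61 * 0.39)
rpb = 0.2509

0.2509


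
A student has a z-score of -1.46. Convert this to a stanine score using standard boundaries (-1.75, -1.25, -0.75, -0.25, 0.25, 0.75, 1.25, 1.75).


Stanine boundaries: [-1.75, -1.25, -0.75, -0.25, 0.25, 0.75, 1.25, 1.75]
z = -1.46
Check each boundary:
  z >= -1.75 -> could be stanine 2
  z < -1.25
  z < -0.75
  z < -0.25
  z < 0.25
  z < 0.75
  z < 1.25
  z < 1.75
Highest qualifying boundary gives stanine = 2

2


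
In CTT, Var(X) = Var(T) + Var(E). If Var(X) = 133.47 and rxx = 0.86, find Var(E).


var_true = rxx * var_obs = 0.86 * 133.47 = 114.7842
var_error = var_obs - var_true
var_error = 133.47 - 114.7842
var_error = 18.6858

18.6858


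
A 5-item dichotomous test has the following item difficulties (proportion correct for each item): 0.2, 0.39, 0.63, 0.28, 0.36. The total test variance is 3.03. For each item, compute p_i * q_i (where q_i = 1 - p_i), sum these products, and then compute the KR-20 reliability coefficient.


For each item, compute p_i * q_i:
  Item 1: 0.2 * 0.8 = 0.16
  Item 2: 0.39 * 0.61 = 0.2379
  Item 3: 0.63 * 0.37 = 0.2331
  Item 4: 0.28 * 0.72 = 0.2016
  Item 5: 0.36 * 0.64 = 0.2304
Sum(p_i * q_i) = 0.16 + 0.2379 + 0.2331 + 0.2016 + 0.2304 = 1.063
KR-20 = (k/(k-1)) * (1 - Sum(p_i*q_i) / Var_total)
= (5/4) * (1 - 1.063/3.03)
= 1.25 * 0.6492
KR-20 = 0.8115

0.8115


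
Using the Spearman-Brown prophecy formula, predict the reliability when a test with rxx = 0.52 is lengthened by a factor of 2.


r_new = (n * rxx) / (1 + (n-1) * rxx)
r_new = (2 * 0.52) / (1 + 1 * 0.52)
r_new = 1.04 / 1.52
r_new = 0.6842

0.6842


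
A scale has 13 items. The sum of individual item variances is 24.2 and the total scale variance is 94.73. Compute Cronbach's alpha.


alpha = (k/(k-1)) * (1 - sum(si^2)/s_total^2)
= (13/12) * (1 - 24.2/94.73)
alpha = 0.8066

0.8066


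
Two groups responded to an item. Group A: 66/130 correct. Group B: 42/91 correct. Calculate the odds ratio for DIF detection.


Odds_A = 66/64 = 1.0312
Odds_B = 42/49 = 0.8571
OR = Odds_A / Odds_B = 1.0312 / 0.8571
Exactly, OR = (66 * 49) / (64 * 42) = 3234 / 2688
OR = 1.2031

1.2031


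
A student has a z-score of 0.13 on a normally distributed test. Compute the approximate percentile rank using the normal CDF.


CDF(z) = 0.5 * (1 + erf(z/sqrt(2)))
erf(0.0919) = 0.1034
CDF = 0.5517
Percentile rank = 0.5517 * 100 = 55.17

55.17


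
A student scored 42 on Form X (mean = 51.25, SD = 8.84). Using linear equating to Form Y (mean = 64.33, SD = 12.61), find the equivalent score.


slope = SD_Y / SD_X = 12.61 / 8.84 ~ 1.4265
intercept = mean_Y - slope * mean_X = 64.33 - (12.61 / 8.84) * 51.25 ~ -8.7766
Y = slope * X + intercept. To avoid rounding drift from the rounded slope/intercept, evaluate the equivalent form Y = mean_Y + SD_Y * (X - mean_X) / SD_X at full precision:
Y = 64.33 + 12.61 * (42 - 51.25) / 8.84
Y = 64.33 - 12.61 * 9.25 / 8.84
Y = 64.33 - 116.6425 / 8.84
Y = 64.33 - 13.1949
Y = 51.1351

51.1351


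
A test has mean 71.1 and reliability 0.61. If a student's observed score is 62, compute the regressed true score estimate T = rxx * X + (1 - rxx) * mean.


T_est = rxx * X + (1 - rxx) * mean
T_est = 0.61 * 62 + 0.39 * 71.1
T_est = 37.82 + 27.729
T_est = 65.549

65.549


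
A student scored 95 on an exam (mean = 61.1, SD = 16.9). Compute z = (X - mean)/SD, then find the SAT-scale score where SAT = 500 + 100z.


z = (X - mean) / SD = (95 - 61.1) / 16.9
z = 33.9 / 16.9
z = 2.0059
SAT-scale = SAT = 500 + 100z
Carry z at full precision (z = 33.9 / 16.9) into the conversion:
SAT-scale = 500 + 100 * (33.9 / 16.9) = 500 + 3390 / 16.9
SAT-scale = 500 + 200.5917
SAT-scale = 700.5917

700.5917


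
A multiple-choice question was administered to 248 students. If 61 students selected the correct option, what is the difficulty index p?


Item difficulty p = number correct / total examinees
p = 61 / 248
p = 0.246

0.246


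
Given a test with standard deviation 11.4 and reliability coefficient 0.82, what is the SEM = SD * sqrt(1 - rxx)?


SEM = SD * sqrt(1 - rxx)
SEM = 11.4 * sqrt(1 - 0.82)
SEM = 11.4 * sqrt(0.18) = 11.4 * 0.424264
SEM = 4.8366

4.8366


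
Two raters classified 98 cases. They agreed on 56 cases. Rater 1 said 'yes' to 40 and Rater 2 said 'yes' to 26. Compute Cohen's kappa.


P_o = 56/98 = 0.571429
P_e = (40*26 + 58*72) / 9604 = 0.543107
kappa = (P_o - P_e) / (1 - P_e)
kappa = (0.571429 - 0.543107) / (1 - 0.543107)
kappa = 0.062

0.062


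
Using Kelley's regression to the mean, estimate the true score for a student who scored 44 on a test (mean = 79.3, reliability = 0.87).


T_est = rxx * X + (1 - rxx) * mean
T_est = 0.87 * 44 + 0.13 * 79.3
T_est = 38.28 + 10.309
T_est = 48.589

48.589


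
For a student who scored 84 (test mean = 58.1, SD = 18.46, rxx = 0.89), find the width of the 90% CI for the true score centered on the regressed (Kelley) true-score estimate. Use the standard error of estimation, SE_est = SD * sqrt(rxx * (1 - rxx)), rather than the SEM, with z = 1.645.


True score estimate = 0.89*84 + 0.11*58.1 = 81.151
SE_est = SD * sqrt(rxx * (1 - rxx)) = 18.46 * sqrt(0.89 * 0.11) = 18.46 * sqrt(0.0979) = 5.775945
CI = T_est +/- z * SE_est, so width = 2 * z * SE_est = 2 * 1.645 * 5.775945
Width = 19.0029

19.0029


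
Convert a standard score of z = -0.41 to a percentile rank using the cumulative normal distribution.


CDF(z) = 0.5 * (1 + erf(z/sqrt(2)))
erf(-0.2899) = -0.3182
CDF = 0.3409
Percentile rank = 0.3409 * 100 = 34.09

34.09


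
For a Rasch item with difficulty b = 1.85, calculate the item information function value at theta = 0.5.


P = 1/(1+exp(-(0.5-1.85))) = 0.2059
I = P*(1-P) = 0.2059 * 0.7941
I = 0.1635

0.1635


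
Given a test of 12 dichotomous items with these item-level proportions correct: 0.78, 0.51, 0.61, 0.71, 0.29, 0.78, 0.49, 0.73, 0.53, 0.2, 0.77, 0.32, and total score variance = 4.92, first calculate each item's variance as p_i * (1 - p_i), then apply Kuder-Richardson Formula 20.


For each item, compute p_i * q_i:
  Item 1: 0.78 * 0.22 = 0.1716
  Item 2: 0.51 * 0.49 = 0.2499
  Item 3: 0.61 * 0.39 = 0.2379
  Item 4: 0.71 * 0.29 = 0.2059
  Item 5: 0.29 * 0.71 = 0.2059
  Item 6: 0.78 * 0.22 = 0.1716
  Item 7: 0.49 * 0.51 = 0.2499
  Item 8: 0.73 * 0.27 = 0.1971
  Item 9: 0.53 * 0.47 = 0.2491
  Item 10: 0.2 * 0.8 = 0.16
  Item 11: 0.77 * 0.23 = 0.1771
  Item 12: 0.32 * 0.68 = 0.2176
Sum(p_i * q_i) = 0.1716 + 0.2499 + 0.2379 + 0.2059 + 0.2059 + 0.1716 + 0.2499 + 0.1971 + 0.2491 + 0.16 + 0.1771 + 0.2176 = 2.4936
KR-20 = (k/(k-1)) * (1 - Sum(p_i*q_i) / Var_total)
= (12/11) * (1 - 2.4936/4.92)
= 1.0909 * 0.4932
KR-20 = 0.538

0.538


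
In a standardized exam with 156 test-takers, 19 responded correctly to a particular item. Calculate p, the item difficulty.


Item difficulty p = number correct / total examinees
p = 19 / 156
p = 0.1218

0.1218


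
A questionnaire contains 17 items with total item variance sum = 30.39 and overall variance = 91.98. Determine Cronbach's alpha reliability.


alpha = (k/(k-1)) * (1 - sum(si^2)/s_total^2)
= (17/16) * (1 - 30.39/91.98)
alpha = 0.7115

0.7115


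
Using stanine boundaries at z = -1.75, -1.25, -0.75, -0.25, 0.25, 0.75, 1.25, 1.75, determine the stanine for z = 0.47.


Stanine boundaries: [-1.75, -1.25, -0.75, -0.25, 0.25, 0.75, 1.25, 1.75]
z = 0.47
Check each boundary:
  z >= -1.75 -> could be stanine 2
  z >= -1.25 -> could be stanine 3
  z >= -0.75 -> could be stanine 4
  z >= -0.25 -> could be stanine 5
  z >= 0.25 -> could be stanine 6
  z < 0.75
  z < 1.25
  z < 1.75
Highest qualifying boundary gives stanine = 6

6


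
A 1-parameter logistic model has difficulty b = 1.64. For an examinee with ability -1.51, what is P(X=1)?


theta - b = -1.51 - 1.64 = -3.15
exp(-(theta - b)) = exp(3.15) = 23.3361
P = 1 / (1 + 23.3361)
P = 0.0411

0.0411


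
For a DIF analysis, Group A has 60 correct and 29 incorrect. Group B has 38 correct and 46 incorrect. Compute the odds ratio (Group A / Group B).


Odds_A = 60/29 = 2.069
Odds_B = 38/46 = 0.8261
OR = Odds_A / Odds_B = 2.069 / 0.8261
Exactly, OR = (60 * 46) / (29 * 38) = 2760 / 1102
OR = 2.5045

2.5045


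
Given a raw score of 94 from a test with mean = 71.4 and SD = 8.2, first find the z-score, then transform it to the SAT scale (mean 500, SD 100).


z = (X - mean) / SD = (94 - 71.4) / 8.2
z = 22.6 / 8.2
z = 2.7561
SAT-scale = SAT = 500 + 100z
Carry z at full precision (z = 22.6 / 8.2) into the conversion:
SAT-scale = 500 + 100 * (22.6 / 8.2) = 500 + 2260 / 8.2
SAT-scale = 500 + 275.6098
SAT-scale = 775.6098

775.6098


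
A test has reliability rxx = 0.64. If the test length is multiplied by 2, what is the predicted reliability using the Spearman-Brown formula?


r_new = (n * rxx) / (1 + (n-1) * rxx)
r_new = (2 * 0.64) / (1 + 1 * 0.64)
r_new = 1.28 / 1.64
r_new = 0.7805

0.7805


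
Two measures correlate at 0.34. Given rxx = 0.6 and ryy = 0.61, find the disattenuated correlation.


r_corrected = rxy / sqrt(rxx * ryy)
= 0.34 / sqrt(0.6 * 0.61)
= 0.34 / sqrt(0.366)
= 0.34 / 0.604979
r_corrected = 0.562

0.562


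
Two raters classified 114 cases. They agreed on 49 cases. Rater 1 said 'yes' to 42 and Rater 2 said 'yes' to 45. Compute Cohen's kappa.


P_o = 49/114 = 0.429825
P_e = (42*45 + 72*69) / 12996 = 0.527701
kappa = (P_o - P_e) / (1 - P_e)
kappa = (0.429825 - 0.527701) / (1 - 0.527701)
kappa = -0.2072

-0.2072


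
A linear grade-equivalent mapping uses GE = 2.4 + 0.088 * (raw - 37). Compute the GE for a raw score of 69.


raw - median = 69 - 37 = 32
slope * diff = 0.088 * 32 = 2.816
GE = 2.4 + 2.816
GE = 5.216

5.216


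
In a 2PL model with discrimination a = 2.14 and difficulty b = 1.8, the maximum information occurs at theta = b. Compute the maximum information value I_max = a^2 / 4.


For 2PL, max info at theta = b = 1.8
I_max = a^2 / 4 = 2.14^2 / 4
= 4.5796 / 4
I_max = 1.1449

1.1449


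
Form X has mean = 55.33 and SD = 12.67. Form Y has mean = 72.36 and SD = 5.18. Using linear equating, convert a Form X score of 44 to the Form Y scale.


slope = SD_Y / SD_X = 5.18 / 12.67 ~ 0.4088
intercept = mean_Y - slope * mean_X = 72.36 - (5.18 / 12.67) * 55.33 ~ 49.7389
Y = slope * X + intercept. To avoid rounding drift from the rounded slope/intercept, evaluate the equivalent form Y = mean_Y + SD_Y * (X - mean_X) / SD_X at full precision:
Y = 72.36 + 5.18 * (44 - 55.33) / 12.67
Y = 72.36 - 5.18 * 11.33 / 12.67
Y = 72.36 - 58.6894 / 12.67
Y = 72.36 - 4.6322
Y = 67.7278

67.7278


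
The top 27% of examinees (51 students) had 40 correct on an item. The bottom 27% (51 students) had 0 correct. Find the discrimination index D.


p_upper = 40/51 = 0.7843
p_lower = 0/51 = 0.0
D = 0.7843 - 0.0 = 0.7843

0.7843


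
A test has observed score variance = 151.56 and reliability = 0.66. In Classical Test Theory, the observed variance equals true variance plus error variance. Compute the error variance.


var_true = rxx * var_obs = 0.66 * 151.56 = 100.0296
var_error = var_obs - var_true
var_error = 151.56 - 100.0296
var_error = 51.5304

51.5304


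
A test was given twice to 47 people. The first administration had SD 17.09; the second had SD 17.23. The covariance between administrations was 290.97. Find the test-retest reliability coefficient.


r = cov(X,Y) / (SD_X * SD_Y)
r = 290.97 / (17.09 * 17.23)
r = 290.97 / 294.4607
r = 0.9881

0.9881


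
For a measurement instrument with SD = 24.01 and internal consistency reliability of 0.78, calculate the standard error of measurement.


SEM = SD * sqrt(1 - rxx)
SEM = 24.01 * sqrt(1 - 0.78)
SEM = 24.01 * sqrt(0.22) = 24.01 * 0.469042
SEM = 11.2617

11.2617


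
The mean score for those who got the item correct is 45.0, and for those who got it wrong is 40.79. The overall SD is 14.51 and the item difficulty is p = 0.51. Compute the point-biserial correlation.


q = 1 - p = 0.49
rpb = ((M1 - M0) / SD) * sqrt(p * q)
rpb = ((45.0 - 40.79) / 14.51) * sqrt(0.51 * 0.49)
rpb = 0.145

0.145


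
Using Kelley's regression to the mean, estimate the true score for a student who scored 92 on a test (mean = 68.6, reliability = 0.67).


T_est = rxx * X + (1 - rxx) * mean
T_est = 0.67 * 92 + 0.33 * 68.6
T_est = 61.64 + 22.638
T_est = 84.278

84.278
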